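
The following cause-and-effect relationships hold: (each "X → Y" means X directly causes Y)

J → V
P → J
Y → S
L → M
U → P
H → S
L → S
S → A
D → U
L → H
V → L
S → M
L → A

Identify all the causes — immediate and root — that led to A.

Immediate causes of A: L, S.
Further upstream: D, Y, U, P, J, V, H.

D, H, J, L, P, S, U, V, Y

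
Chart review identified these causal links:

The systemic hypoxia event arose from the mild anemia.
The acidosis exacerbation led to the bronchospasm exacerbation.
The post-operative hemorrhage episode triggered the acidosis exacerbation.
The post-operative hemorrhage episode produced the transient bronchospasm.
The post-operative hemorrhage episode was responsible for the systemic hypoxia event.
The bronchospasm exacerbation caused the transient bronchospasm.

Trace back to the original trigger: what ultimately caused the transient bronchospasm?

Tracing upstream from the transient bronchospasm: the transient bronchospasm ← the post-operative hemorrhage episode.
The post-operative hemorrhage episode has no stated cause, so it is the root.

the post-operative hemorrhage episode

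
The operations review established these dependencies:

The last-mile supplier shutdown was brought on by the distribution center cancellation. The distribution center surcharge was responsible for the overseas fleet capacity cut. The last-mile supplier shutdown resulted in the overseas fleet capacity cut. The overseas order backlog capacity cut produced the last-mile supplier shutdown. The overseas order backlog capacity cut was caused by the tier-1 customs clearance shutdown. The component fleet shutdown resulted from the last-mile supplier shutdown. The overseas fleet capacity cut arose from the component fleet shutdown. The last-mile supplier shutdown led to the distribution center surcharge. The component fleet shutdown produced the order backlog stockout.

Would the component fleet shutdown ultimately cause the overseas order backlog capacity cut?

No

The component fleet shutdown leads to the order backlog stockout, the overseas fleet capacity cut; the overseas order backlog capacity cut is not among them.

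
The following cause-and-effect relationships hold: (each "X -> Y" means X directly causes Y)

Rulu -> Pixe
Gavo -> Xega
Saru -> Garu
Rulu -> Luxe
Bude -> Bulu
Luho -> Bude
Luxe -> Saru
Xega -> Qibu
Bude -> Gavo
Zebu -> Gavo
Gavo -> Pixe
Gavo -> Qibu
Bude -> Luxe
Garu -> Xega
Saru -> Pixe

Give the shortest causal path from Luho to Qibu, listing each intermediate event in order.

Luho → Bude → Gavo → Qibu

Luho → Bude
Bude → Gavo
Gavo → Qibu
Length: 3 steps.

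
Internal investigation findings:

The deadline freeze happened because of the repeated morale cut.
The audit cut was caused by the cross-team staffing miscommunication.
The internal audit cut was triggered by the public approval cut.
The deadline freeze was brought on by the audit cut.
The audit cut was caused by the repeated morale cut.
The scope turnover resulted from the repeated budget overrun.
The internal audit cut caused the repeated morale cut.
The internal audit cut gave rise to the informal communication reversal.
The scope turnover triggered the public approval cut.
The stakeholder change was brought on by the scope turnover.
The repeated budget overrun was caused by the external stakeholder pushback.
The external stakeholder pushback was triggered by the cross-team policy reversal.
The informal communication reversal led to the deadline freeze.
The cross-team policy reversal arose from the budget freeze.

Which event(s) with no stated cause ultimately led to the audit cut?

the budget freeze, the cross-team staffing miscommunication

Tracing upstream from the audit cut: the audit cut ← the repeated morale cut ← the internal audit cut ← the public approval cut ← the scope turnover ← the repeated budget overrun ← the external stakeholder pushback ← the cross-team policy reversal ← the budget freeze.
A separate upstream branch: the audit cut ← the cross-team staffing miscommunication.
Each of those chain origins has no stated cause.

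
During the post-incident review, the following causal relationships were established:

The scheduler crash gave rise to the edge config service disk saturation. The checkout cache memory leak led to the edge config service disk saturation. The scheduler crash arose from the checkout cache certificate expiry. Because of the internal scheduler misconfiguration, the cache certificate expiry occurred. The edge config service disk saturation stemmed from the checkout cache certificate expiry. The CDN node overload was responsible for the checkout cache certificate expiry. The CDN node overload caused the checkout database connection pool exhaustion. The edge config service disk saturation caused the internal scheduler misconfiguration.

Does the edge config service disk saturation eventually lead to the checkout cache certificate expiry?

No

The edge config service disk saturation leads to the internal scheduler misconfiguration, the cache certificate expiry; the checkout cache certificate expiry is not among them.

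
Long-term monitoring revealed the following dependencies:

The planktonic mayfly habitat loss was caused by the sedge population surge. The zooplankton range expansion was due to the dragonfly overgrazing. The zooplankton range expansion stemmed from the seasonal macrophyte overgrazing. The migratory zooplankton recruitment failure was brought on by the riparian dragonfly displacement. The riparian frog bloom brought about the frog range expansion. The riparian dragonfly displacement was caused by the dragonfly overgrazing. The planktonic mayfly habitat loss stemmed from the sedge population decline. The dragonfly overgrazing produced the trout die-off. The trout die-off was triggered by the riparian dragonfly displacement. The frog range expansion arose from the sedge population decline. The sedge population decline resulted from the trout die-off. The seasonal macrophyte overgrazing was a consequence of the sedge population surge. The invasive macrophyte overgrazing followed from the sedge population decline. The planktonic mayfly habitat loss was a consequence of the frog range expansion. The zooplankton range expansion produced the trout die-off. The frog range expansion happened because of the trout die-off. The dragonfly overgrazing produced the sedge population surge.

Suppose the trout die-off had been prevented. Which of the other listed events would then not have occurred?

Downstream of the trout die-off: the sedge population decline, the invasive macrophyte overgrazing, the frog range expansion, the planktonic mayfly habitat loss.
Of those, still caused via another path: the frog range expansion, the planktonic mayfly habitat loss.
The remainder have no surviving cause.

the invasive macrophyte overgrazing, the sedge population decline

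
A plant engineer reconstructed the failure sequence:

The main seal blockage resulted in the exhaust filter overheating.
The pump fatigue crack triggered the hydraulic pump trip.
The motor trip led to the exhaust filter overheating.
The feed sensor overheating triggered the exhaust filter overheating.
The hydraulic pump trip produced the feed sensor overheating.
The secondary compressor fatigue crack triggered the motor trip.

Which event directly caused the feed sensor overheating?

Upstream contributors include the pump fatigue crack, but only the hydraulic pump trip feeds directly into the feed sensor overheating.

the hydraulic pump trip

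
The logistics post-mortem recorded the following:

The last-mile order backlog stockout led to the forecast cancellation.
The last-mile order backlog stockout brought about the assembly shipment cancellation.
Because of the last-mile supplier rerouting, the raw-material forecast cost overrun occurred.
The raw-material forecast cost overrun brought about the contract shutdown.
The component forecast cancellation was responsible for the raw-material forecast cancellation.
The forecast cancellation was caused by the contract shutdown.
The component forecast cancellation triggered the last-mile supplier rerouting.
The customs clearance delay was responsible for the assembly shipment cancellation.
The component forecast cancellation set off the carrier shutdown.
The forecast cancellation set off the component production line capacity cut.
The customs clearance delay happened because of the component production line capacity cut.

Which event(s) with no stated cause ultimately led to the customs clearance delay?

Tracing upstream from the customs clearance delay: the customs clearance delay ← the component production line capacity cut ← the forecast cancellation ← the contract shutdown ← the raw-material forecast cost overrun ← the last-mile supplier rerouting ← the component forecast cancellation.
A separate upstream branch: the customs clearance delay ← the component production line capacity cut ← the forecast cancellation ← the last-mile order backlog stockout.
Each of those chain origins has no stated cause.

the component forecast cancellation, the last-mile order backlog stockout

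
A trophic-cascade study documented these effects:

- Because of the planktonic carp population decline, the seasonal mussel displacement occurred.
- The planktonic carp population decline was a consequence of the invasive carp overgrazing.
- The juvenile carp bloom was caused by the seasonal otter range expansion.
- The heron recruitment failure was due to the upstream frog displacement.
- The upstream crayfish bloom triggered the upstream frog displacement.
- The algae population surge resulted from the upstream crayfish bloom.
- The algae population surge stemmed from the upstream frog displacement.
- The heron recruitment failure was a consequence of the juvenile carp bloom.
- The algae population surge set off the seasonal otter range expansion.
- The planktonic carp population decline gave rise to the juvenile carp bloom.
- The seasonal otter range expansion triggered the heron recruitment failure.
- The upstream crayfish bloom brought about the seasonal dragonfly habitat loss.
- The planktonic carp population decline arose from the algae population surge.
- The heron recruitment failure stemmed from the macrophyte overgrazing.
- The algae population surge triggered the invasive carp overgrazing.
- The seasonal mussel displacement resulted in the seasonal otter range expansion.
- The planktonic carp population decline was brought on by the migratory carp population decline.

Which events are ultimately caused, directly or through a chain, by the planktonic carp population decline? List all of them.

the heron recruitment failure, the juvenile carp bloom, the seasonal mussel displacement, the seasonal otter range expansion

Direct effects: the seasonal mussel displacement, the juvenile carp bloom.
2 steps out: the seasonal otter range expansion, the heron recruitment failure.
Not reachable from it: the migratory carp population decline, the upstream crayfish bloom, the seasonal dragonfly habitat loss, the upstream frog displacement, the algae population surge, the invasive carp overgrazing, the macrophyte overgrazing.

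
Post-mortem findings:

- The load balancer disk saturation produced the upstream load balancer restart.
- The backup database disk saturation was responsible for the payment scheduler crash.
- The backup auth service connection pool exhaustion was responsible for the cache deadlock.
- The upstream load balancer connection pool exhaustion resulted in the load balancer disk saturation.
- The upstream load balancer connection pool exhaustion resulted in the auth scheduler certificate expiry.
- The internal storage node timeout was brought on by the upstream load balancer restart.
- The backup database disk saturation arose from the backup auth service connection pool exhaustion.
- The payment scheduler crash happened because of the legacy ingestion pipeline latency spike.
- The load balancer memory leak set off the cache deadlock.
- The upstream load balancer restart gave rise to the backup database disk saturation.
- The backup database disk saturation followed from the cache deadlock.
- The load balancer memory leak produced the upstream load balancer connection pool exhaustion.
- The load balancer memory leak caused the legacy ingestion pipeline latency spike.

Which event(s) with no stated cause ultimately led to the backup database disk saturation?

the backup auth service connection pool exhaustion, the load balancer memory leak

Tracing upstream from the backup database disk saturation: the backup database disk saturation ← the cache deadlock ← the load balancer memory leak.
A separate upstream branch: the backup database disk saturation ← the backup auth service connection pool exhaustion.
Each of those chain origins has no stated cause.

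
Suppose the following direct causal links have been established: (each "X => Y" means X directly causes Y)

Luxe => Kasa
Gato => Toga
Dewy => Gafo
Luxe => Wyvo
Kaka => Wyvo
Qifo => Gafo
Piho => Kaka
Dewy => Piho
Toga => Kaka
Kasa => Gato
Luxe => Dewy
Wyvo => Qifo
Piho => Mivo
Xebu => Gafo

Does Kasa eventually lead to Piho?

Kasa leads to Gato, Toga, Kaka, Wyvo, Qifo, Gafo; Piho is not among them.

No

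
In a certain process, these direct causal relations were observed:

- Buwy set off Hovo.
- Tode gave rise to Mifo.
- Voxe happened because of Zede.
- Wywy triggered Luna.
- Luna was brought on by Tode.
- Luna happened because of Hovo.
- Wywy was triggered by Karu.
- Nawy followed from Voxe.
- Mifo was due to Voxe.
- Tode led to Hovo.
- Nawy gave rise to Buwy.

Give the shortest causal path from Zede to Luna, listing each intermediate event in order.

Zede → Voxe → Nawy → Buwy → Hovo → Luna

Zede → Voxe
Voxe → Nawy
Nawy → Buwy
Buwy → Hovo
Hovo → Luna
Length: 5 steps.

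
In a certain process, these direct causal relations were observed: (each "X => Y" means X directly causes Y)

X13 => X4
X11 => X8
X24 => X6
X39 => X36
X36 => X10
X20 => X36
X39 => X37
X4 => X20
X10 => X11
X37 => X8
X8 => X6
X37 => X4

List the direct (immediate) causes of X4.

X13, X37

Upstream contributors include X39, but only X13, X37 feed directly into X4.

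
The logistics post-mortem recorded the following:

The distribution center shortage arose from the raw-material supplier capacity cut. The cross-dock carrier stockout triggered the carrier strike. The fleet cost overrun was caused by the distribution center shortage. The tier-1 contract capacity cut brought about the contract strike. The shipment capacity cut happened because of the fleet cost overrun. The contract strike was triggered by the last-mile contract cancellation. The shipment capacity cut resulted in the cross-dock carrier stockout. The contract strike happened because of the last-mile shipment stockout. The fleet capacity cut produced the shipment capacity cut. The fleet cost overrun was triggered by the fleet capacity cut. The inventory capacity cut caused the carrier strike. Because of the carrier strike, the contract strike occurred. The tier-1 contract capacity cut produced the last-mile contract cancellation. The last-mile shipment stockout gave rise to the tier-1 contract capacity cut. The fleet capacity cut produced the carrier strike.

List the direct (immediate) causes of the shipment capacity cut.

Upstream contributors include the raw-material supplier capacity cut, the distribution center shortage, but only the fleet capacity cut, the fleet cost overrun feed directly into the shipment capacity cut.

the fleet capacity cut, the fleet cost overrun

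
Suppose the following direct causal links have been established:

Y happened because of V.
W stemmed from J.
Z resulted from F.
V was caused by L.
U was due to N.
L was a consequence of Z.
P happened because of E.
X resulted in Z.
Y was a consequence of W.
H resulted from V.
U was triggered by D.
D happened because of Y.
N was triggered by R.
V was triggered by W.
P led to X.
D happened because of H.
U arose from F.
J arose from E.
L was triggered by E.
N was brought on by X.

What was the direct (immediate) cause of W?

Upstream contributors include E, but only J feeds directly into W.

J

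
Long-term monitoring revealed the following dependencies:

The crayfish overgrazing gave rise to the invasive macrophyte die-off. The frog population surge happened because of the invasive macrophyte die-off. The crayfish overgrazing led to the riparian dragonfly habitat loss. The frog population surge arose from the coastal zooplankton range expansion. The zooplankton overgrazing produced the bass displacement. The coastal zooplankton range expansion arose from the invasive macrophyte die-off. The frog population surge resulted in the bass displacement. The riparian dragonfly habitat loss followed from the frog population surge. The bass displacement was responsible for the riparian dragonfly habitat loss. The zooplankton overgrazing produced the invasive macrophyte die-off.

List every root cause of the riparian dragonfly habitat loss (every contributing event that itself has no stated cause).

the crayfish overgrazing, the zooplankton overgrazing

Tracing upstream from the riparian dragonfly habitat loss: the riparian dragonfly habitat loss ← the crayfish overgrazing.
A separate upstream branch: the riparian dragonfly habitat loss ← the bass displacement ← the zooplankton overgrazing.
Each of those chain origins has no stated cause.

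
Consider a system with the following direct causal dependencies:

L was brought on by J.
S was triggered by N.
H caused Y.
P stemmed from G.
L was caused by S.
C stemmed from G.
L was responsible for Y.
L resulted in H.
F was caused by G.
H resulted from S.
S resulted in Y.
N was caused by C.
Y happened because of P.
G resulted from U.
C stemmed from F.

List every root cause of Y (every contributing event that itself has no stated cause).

J, U

Tracing upstream from Y: Y ← P ← G ← U.
A separate upstream branch: Y ← L ← J.
Each of those chain origins has no stated cause.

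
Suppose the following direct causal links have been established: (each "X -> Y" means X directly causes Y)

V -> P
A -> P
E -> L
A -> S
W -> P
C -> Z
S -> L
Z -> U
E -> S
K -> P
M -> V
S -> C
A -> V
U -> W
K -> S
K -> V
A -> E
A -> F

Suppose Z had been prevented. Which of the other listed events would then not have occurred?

Downstream of Z: U, W, P.
Of those, still caused via another path: P.
The remainder have no surviving cause.

U, W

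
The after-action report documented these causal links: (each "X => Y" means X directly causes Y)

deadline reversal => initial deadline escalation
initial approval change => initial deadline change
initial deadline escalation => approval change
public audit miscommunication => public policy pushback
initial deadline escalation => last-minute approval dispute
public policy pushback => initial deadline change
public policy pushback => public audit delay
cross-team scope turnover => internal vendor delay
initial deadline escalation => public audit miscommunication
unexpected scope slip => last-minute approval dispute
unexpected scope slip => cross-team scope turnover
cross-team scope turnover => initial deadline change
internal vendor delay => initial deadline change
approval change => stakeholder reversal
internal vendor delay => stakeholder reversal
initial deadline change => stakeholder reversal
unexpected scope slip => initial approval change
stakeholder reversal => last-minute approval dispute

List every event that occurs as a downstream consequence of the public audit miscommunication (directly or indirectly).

Direct effects: the public policy pushback.
2 steps out: the public audit delay, the initial deadline change.
3 steps out: the stakeholder reversal.
4 steps out: the last-minute approval dispute.
Not reachable from it: the unexpected scope slip, the cross-team scope turnover, the deadline reversal, the initial deadline escalation, the internal vendor delay, the initial approval change, the approval change.

the initial deadline change, the last-minute approval dispute, the public audit delay, the public policy pushback, the stakeholder reversal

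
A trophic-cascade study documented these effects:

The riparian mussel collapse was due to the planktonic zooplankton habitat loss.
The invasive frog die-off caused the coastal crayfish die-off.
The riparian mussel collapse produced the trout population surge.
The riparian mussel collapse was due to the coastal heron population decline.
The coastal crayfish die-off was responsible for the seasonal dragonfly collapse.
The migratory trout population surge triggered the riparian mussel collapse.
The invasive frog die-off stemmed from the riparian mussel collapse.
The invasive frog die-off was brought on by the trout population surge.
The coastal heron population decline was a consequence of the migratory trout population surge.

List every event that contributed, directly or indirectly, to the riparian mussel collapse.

Immediate causes of the riparian mussel collapse: the migratory trout population surge, the coastal heron population decline, the planktonic zooplankton habitat loss.

the coastal heron population decline, the migratory trout population surge, the planktonic zooplankton habitat loss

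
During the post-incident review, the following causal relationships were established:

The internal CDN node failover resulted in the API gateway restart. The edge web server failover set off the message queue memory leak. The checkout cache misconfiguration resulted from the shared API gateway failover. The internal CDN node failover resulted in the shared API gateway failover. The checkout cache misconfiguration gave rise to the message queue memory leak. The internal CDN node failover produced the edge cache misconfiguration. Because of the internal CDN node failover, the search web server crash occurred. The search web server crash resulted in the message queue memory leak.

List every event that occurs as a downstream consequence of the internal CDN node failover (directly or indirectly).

the API gateway restart, the checkout cache misconfiguration, the edge cache misconfiguration, the message queue memory leak, the search web server crash, the shared API gateway failover

Direct effects: the search web server crash, the shared API gateway failover, the edge cache misconfiguration, the API gateway restart.
2 steps out: the checkout cache misconfiguration, the message queue memory leak.
Not reachable from it: the edge web server failover.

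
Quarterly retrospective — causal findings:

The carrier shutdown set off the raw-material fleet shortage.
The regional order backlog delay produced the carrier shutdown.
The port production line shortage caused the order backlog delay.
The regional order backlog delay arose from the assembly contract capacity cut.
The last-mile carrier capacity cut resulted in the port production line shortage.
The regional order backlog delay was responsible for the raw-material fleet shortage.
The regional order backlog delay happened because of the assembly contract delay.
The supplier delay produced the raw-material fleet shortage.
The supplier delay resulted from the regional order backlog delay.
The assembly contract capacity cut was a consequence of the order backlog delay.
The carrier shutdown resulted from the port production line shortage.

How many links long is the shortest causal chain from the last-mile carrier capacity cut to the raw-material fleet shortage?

Shortest chain: the last-mile carrier capacity cut → the port production line shortage → the carrier shutdown → the raw-material fleet shortage.

3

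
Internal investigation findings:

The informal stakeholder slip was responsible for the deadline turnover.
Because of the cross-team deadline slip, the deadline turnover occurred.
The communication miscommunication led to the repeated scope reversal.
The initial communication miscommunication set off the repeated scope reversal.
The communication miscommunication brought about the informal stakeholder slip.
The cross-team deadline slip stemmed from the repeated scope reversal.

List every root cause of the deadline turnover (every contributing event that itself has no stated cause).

Tracing upstream from the deadline turnover: the deadline turnover ← the informal stakeholder slip ← the communication miscommunication.
A separate upstream branch: the deadline turnover ← the cross-team deadline slip ← the repeated scope reversal ← the initial communication miscommunication.
Each of those chain origins has no stated cause.

the communication miscommunication, the initial communication miscommunication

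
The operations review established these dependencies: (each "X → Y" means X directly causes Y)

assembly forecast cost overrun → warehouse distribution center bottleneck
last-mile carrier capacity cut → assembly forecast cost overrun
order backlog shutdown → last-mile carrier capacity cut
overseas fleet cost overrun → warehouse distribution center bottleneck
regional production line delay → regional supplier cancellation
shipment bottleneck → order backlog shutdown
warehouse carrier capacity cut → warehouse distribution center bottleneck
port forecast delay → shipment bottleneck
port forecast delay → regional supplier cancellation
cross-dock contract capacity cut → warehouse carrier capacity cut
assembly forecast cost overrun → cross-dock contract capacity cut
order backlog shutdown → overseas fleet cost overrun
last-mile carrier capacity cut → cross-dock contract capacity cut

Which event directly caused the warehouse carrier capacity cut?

Upstream contributors include the port forecast delay, the shipment bottleneck, the order backlog shutdown, the last-mile carrier capacity cut, the assembly forecast cost overrun, but only the cross-dock contract capacity cut feeds directly into the warehouse carrier capacity cut.

the cross-dock contract capacity cut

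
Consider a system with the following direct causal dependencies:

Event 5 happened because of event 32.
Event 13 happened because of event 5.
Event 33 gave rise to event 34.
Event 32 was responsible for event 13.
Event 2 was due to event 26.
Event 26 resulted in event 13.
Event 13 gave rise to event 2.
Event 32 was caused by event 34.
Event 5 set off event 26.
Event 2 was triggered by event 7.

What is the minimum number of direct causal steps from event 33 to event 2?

4

Shortest chain: event 33 → event 34 → event 32 → event 13 → event 2.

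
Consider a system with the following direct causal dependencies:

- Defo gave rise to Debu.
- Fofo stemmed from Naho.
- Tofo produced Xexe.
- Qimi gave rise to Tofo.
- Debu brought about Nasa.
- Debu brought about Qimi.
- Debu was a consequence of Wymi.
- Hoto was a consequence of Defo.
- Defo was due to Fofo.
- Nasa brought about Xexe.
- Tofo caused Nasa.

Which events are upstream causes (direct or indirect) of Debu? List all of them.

Immediate causes of Debu: Defo, Wymi.
Further upstream: Naho, Fofo.

Defo, Fofo, Naho, Wymi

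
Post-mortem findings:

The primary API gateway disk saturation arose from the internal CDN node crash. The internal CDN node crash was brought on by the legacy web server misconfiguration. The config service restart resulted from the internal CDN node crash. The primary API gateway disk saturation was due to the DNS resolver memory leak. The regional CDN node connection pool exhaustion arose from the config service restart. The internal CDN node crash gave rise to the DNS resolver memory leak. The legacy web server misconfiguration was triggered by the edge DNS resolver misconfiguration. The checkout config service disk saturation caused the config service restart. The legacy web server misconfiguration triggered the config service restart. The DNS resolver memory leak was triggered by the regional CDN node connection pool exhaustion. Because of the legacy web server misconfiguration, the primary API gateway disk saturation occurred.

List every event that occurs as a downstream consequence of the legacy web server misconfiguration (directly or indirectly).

the DNS resolver memory leak, the config service restart, the internal CDN node crash, the primary API gateway disk saturation, the regional CDN node connection pool exhaustion

Direct effects: the internal CDN node crash, the config service restart, the primary API gateway disk saturation.
2 steps out: the regional CDN node connection pool exhaustion, the DNS resolver memory leak.
Not reachable from it: the edge DNS resolver misconfiguration, the checkout config service disk saturation.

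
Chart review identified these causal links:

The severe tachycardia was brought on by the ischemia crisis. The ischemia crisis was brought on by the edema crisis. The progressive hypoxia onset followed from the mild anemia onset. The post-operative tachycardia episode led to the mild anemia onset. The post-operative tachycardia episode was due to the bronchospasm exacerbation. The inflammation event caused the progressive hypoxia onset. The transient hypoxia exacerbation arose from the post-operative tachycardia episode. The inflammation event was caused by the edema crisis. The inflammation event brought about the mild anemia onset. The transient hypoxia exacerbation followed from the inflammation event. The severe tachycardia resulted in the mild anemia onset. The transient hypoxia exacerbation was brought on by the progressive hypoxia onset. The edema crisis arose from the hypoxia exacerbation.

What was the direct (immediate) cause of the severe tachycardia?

Upstream contributors include the hypoxia exacerbation, the edema crisis, but only the ischemia crisis feeds directly into the severe tachycardia.

the ischemia crisis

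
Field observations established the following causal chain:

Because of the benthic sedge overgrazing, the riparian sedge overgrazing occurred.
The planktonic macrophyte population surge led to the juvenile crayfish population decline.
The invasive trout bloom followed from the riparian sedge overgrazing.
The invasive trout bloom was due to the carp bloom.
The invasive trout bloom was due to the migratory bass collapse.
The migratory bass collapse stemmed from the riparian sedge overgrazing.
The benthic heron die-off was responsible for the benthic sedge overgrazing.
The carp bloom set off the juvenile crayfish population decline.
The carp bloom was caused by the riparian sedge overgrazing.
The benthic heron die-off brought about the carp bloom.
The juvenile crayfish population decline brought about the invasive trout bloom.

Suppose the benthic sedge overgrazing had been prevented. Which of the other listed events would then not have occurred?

the migratory bass collapse, the riparian sedge overgrazing

Downstream of the benthic sedge overgrazing: the riparian sedge overgrazing, the migratory bass collapse, the carp bloom, the juvenile crayfish population decline, the invasive trout bloom.
Of those, still caused via another path: the carp bloom, the juvenile crayfish population decline, the invasive trout bloom.
The remainder have no surviving cause.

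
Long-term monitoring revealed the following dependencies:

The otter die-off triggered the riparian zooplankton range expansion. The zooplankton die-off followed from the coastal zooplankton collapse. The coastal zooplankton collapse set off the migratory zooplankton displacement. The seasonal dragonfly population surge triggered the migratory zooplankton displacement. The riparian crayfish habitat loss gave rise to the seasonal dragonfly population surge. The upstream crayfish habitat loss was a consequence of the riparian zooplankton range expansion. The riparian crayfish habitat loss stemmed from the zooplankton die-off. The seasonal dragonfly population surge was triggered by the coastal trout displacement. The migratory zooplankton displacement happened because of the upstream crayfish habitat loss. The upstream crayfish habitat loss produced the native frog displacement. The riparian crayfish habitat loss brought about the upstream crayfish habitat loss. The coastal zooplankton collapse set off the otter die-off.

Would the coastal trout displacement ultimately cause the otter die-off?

The coastal trout displacement leads to the seasonal dragonfly population surge, the migratory zooplankton displacement; the otter die-off is not among them.

No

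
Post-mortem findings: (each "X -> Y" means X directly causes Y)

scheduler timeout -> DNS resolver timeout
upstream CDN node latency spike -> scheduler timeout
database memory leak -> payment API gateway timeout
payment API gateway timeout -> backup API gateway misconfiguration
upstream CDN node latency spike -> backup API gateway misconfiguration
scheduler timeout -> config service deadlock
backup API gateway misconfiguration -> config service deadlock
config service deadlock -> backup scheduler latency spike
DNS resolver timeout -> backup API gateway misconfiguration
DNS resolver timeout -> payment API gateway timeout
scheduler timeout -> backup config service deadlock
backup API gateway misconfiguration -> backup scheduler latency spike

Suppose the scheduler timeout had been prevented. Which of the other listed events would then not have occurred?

the DNS resolver timeout, the backup config service deadlock

Downstream of the scheduler timeout: the backup config service deadlock, the DNS resolver timeout, the payment API gateway timeout, the backup API gateway misconfiguration, the config service deadlock, the backup scheduler latency spike.
Of those, still caused via another path: the payment API gateway timeout, the backup API gateway misconfiguration, the config service deadlock, the backup scheduler latency spike.
The remainder have no surviving cause.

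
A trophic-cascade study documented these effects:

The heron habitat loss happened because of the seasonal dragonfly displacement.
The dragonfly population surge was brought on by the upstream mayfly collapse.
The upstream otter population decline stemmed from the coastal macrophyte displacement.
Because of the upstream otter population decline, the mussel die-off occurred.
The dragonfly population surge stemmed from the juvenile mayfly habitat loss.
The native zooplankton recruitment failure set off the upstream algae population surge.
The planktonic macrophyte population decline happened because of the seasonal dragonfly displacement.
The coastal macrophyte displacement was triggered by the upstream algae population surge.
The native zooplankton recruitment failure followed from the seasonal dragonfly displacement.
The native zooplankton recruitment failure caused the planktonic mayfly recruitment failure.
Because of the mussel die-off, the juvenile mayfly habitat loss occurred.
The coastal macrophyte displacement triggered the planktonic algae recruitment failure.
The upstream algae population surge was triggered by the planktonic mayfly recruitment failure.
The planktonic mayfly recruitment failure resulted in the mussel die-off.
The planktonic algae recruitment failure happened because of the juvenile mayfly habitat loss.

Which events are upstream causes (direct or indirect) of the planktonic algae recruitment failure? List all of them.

Immediate causes of the planktonic algae recruitment failure: the coastal macrophyte displacement, the juvenile mayfly habitat loss.
Further upstream: the seasonal dragonfly displacement, the native zooplankton recruitment failure, the planktonic mayfly recruitment failure, the upstream algae population surge, the upstream otter population decline, the mussel die-off.

the coastal macrophyte displacement, the juvenile mayfly habitat loss, the mussel die-off, the native zooplankton recruitment failure, the planktonic mayfly recruitment failure, the seasonal dragonfly displacement, the upstream algae population surge, the upstream otter population decline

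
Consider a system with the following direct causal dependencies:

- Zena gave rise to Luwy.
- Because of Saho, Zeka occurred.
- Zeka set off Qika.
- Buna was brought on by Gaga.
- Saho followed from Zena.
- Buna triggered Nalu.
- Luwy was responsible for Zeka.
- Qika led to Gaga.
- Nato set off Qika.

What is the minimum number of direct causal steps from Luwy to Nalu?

Shortest chain: Luwy → Zeka → Qika → Gaga → Buna → Nalu.

5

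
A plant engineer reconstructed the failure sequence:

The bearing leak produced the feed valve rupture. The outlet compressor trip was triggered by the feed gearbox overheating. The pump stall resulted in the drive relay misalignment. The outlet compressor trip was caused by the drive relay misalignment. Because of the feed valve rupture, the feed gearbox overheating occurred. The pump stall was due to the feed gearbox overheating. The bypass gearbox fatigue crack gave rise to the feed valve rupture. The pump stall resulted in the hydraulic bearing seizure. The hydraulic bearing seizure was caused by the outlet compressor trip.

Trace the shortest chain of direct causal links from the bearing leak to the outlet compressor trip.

the bearing leak → the feed valve rupture → the feed gearbox overheating → the outlet compressor trip

the bearing leak → the feed valve rupture
the feed valve rupture → the feed gearbox overheating
the feed gearbox overheating → the outlet compressor trip
Length: 3 steps.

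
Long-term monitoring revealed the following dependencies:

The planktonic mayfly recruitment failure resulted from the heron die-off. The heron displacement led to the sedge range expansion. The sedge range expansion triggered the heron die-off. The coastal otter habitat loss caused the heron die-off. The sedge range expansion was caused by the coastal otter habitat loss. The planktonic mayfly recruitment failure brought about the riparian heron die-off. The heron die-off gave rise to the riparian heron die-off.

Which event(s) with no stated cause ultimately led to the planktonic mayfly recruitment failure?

Tracing upstream from the planktonic mayfly recruitment failure: the planktonic mayfly recruitment failure ← the heron die-off ← the coastal otter habitat loss.
A separate upstream branch: the planktonic mayfly recruitment failure ← the heron die-off ← the sedge range expansion ← the heron displacement.
Each of those chain origins has no stated cause.

the coastal otter habitat loss, the heron displacement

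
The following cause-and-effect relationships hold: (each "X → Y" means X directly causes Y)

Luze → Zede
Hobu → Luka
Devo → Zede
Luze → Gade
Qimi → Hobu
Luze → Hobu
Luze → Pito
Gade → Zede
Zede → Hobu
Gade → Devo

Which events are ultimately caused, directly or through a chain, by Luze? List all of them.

Devo, Gade, Hobu, Luka, Pito, Zede

Direct effects: Gade, Pito, Zede, Hobu.
2 steps out: Devo, Luka.
Not reachable from it: Qimi.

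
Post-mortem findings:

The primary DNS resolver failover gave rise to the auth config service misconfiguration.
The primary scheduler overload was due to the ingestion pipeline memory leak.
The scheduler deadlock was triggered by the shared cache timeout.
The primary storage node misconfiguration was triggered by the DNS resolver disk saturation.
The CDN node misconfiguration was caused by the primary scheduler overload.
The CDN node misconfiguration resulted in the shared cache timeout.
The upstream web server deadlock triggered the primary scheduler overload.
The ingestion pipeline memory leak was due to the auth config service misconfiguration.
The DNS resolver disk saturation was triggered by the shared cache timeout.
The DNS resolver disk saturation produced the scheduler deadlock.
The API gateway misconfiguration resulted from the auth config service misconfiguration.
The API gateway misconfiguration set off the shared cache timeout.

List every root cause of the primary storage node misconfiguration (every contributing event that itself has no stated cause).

Tracing upstream from the primary storage node misconfiguration: the primary storage node misconfiguration ← the DNS resolver disk saturation ← the shared cache timeout ← the API gateway misconfiguration ← the auth config service misconfiguration ← the primary DNS resolver failover.
A separate upstream branch: the primary storage node misconfiguration ← the DNS resolver disk saturation ← the shared cache timeout ← the CDN node misconfiguration ← the primary scheduler overload ← the upstream web server deadlock.
Each of those chain origins has no stated cause.

the primary DNS resolver failover, the upstream web server deadlock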